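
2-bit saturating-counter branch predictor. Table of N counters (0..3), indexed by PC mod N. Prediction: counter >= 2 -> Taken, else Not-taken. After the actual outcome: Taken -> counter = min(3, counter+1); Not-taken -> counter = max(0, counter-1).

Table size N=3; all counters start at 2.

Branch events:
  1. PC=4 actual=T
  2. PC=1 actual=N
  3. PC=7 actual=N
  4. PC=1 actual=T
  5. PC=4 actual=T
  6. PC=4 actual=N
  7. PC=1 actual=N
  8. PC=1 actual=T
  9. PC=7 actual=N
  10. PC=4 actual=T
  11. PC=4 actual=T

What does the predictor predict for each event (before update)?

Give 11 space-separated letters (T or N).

Answer: T T T N T T T N T N T

Derivation:
Ev 1: PC=4 idx=1 pred=T actual=T -> ctr[1]=3
Ev 2: PC=1 idx=1 pred=T actual=N -> ctr[1]=2
Ev 3: PC=7 idx=1 pred=T actual=N -> ctr[1]=1
Ev 4: PC=1 idx=1 pred=N actual=T -> ctr[1]=2
Ev 5: PC=4 idx=1 pred=T actual=T -> ctr[1]=3
Ev 6: PC=4 idx=1 pred=T actual=N -> ctr[1]=2
Ev 7: PC=1 idx=1 pred=T actual=N -> ctr[1]=1
Ev 8: PC=1 idx=1 pred=N actual=T -> ctr[1]=2
Ev 9: PC=7 idx=1 pred=T actual=N -> ctr[1]=1
Ev 10: PC=4 idx=1 pred=N actual=T -> ctr[1]=2
Ev 11: PC=4 idx=1 pred=T actual=T -> ctr[1]=3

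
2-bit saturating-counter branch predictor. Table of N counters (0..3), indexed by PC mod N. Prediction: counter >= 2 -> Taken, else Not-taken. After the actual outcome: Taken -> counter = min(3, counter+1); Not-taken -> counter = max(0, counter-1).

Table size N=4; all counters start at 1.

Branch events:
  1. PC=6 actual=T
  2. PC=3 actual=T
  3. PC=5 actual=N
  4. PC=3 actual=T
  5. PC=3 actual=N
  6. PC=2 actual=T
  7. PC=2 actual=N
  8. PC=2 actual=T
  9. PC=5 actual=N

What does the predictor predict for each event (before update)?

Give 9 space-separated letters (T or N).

Ev 1: PC=6 idx=2 pred=N actual=T -> ctr[2]=2
Ev 2: PC=3 idx=3 pred=N actual=T -> ctr[3]=2
Ev 3: PC=5 idx=1 pred=N actual=N -> ctr[1]=0
Ev 4: PC=3 idx=3 pred=T actual=T -> ctr[3]=3
Ev 5: PC=3 idx=3 pred=T actual=N -> ctr[3]=2
Ev 6: PC=2 idx=2 pred=T actual=T -> ctr[2]=3
Ev 7: PC=2 idx=2 pred=T actual=N -> ctr[2]=2
Ev 8: PC=2 idx=2 pred=T actual=T -> ctr[2]=3
Ev 9: PC=5 idx=1 pred=N actual=N -> ctr[1]=0

Answer: N N N T T T T T N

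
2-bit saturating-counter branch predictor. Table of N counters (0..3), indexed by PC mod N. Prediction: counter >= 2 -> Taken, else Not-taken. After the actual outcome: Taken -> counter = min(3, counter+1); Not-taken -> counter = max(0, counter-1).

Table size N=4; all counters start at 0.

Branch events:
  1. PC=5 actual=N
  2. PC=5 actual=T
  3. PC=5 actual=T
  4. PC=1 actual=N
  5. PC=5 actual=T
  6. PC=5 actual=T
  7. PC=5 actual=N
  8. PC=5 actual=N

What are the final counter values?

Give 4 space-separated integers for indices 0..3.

Ev 1: PC=5 idx=1 pred=N actual=N -> ctr[1]=0
Ev 2: PC=5 idx=1 pred=N actual=T -> ctr[1]=1
Ev 3: PC=5 idx=1 pred=N actual=T -> ctr[1]=2
Ev 4: PC=1 idx=1 pred=T actual=N -> ctr[1]=1
Ev 5: PC=5 idx=1 pred=N actual=T -> ctr[1]=2
Ev 6: PC=5 idx=1 pred=T actual=T -> ctr[1]=3
Ev 7: PC=5 idx=1 pred=T actual=N -> ctr[1]=2
Ev 8: PC=5 idx=1 pred=T actual=N -> ctr[1]=1

Answer: 0 1 0 0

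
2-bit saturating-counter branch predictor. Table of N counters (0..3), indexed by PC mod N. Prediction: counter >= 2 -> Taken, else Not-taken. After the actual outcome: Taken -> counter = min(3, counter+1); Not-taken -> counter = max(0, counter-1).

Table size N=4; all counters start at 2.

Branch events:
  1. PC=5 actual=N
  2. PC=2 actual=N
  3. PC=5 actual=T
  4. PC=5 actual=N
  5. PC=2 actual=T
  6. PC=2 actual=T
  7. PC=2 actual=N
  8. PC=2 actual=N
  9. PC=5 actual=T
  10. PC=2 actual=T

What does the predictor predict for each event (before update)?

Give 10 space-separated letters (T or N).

Ev 1: PC=5 idx=1 pred=T actual=N -> ctr[1]=1
Ev 2: PC=2 idx=2 pred=T actual=N -> ctr[2]=1
Ev 3: PC=5 idx=1 pred=N actual=T -> ctr[1]=2
Ev 4: PC=5 idx=1 pred=T actual=N -> ctr[1]=1
Ev 5: PC=2 idx=2 pred=N actual=T -> ctr[2]=2
Ev 6: PC=2 idx=2 pred=T actual=T -> ctr[2]=3
Ev 7: PC=2 idx=2 pred=T actual=N -> ctr[2]=2
Ev 8: PC=2 idx=2 pred=T actual=N -> ctr[2]=1
Ev 9: PC=5 idx=1 pred=N actual=T -> ctr[1]=2
Ev 10: PC=2 idx=2 pred=N actual=T -> ctr[2]=2

Answer: T T N T N T T T N N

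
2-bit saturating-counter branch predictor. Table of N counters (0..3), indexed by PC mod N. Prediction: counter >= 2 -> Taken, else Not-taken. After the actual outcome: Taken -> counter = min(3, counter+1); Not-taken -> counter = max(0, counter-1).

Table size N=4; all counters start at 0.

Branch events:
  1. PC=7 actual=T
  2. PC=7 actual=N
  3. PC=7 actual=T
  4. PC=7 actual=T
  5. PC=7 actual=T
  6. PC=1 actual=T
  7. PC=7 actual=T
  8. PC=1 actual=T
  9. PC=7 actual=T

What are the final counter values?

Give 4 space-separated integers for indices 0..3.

Ev 1: PC=7 idx=3 pred=N actual=T -> ctr[3]=1
Ev 2: PC=7 idx=3 pred=N actual=N -> ctr[3]=0
Ev 3: PC=7 idx=3 pred=N actual=T -> ctr[3]=1
Ev 4: PC=7 idx=3 pred=N actual=T -> ctr[3]=2
Ev 5: PC=7 idx=3 pred=T actual=T -> ctr[3]=3
Ev 6: PC=1 idx=1 pred=N actual=T -> ctr[1]=1
Ev 7: PC=7 idx=3 pred=T actual=T -> ctr[3]=3
Ev 8: PC=1 idx=1 pred=N actual=T -> ctr[1]=2
Ev 9: PC=7 idx=3 pred=T actual=T -> ctr[3]=3

Answer: 0 2 0 3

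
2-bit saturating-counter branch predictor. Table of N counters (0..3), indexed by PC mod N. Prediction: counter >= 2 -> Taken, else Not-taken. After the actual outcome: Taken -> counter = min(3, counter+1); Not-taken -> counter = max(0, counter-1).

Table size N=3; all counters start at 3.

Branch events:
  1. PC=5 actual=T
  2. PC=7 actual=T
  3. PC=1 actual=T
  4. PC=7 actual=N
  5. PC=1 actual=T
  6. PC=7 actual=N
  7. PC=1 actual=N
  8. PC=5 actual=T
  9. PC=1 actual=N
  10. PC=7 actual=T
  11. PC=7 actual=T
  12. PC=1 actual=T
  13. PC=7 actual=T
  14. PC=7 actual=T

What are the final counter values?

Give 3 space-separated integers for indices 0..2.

Answer: 3 3 3

Derivation:
Ev 1: PC=5 idx=2 pred=T actual=T -> ctr[2]=3
Ev 2: PC=7 idx=1 pred=T actual=T -> ctr[1]=3
Ev 3: PC=1 idx=1 pred=T actual=T -> ctr[1]=3
Ev 4: PC=7 idx=1 pred=T actual=N -> ctr[1]=2
Ev 5: PC=1 idx=1 pred=T actual=T -> ctr[1]=3
Ev 6: PC=7 idx=1 pred=T actual=N -> ctr[1]=2
Ev 7: PC=1 idx=1 pred=T actual=N -> ctr[1]=1
Ev 8: PC=5 idx=2 pred=T actual=T -> ctr[2]=3
Ev 9: PC=1 idx=1 pred=N actual=N -> ctr[1]=0
Ev 10: PC=7 idx=1 pred=N actual=T -> ctr[1]=1
Ev 11: PC=7 idx=1 pred=N actual=T -> ctr[1]=2
Ev 12: PC=1 idx=1 pred=T actual=T -> ctr[1]=3
Ev 13: PC=7 idx=1 pred=T actual=T -> ctr[1]=3
Ev 14: PC=7 idx=1 pred=T actual=T -> ctr[1]=3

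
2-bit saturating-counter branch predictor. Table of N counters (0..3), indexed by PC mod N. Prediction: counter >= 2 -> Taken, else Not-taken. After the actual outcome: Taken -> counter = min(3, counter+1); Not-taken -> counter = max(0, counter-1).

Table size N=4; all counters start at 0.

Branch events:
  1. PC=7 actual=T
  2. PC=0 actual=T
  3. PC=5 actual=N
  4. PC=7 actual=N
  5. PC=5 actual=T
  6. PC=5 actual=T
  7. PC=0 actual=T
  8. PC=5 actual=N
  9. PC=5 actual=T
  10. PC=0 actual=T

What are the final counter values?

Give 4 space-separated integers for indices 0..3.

Answer: 3 2 0 0

Derivation:
Ev 1: PC=7 idx=3 pred=N actual=T -> ctr[3]=1
Ev 2: PC=0 idx=0 pred=N actual=T -> ctr[0]=1
Ev 3: PC=5 idx=1 pred=N actual=N -> ctr[1]=0
Ev 4: PC=7 idx=3 pred=N actual=N -> ctr[3]=0
Ev 5: PC=5 idx=1 pred=N actual=T -> ctr[1]=1
Ev 6: PC=5 idx=1 pred=N actual=T -> ctr[1]=2
Ev 7: PC=0 idx=0 pred=N actual=T -> ctr[0]=2
Ev 8: PC=5 idx=1 pred=T actual=N -> ctr[1]=1
Ev 9: PC=5 idx=1 pred=N actual=T -> ctr[1]=2
Ev 10: PC=0 idx=0 pred=T actual=T -> ctr[0]=3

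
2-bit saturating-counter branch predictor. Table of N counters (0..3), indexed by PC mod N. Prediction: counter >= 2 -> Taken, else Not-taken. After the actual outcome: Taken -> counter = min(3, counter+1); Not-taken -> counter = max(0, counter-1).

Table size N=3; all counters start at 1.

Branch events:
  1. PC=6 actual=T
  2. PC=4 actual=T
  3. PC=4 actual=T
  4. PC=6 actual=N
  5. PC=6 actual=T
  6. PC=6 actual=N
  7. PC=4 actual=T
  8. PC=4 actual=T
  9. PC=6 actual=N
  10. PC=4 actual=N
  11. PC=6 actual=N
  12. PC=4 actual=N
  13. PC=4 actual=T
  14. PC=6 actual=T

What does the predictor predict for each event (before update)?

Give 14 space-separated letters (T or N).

Ev 1: PC=6 idx=0 pred=N actual=T -> ctr[0]=2
Ev 2: PC=4 idx=1 pred=N actual=T -> ctr[1]=2
Ev 3: PC=4 idx=1 pred=T actual=T -> ctr[1]=3
Ev 4: PC=6 idx=0 pred=T actual=N -> ctr[0]=1
Ev 5: PC=6 idx=0 pred=N actual=T -> ctr[0]=2
Ev 6: PC=6 idx=0 pred=T actual=N -> ctr[0]=1
Ev 7: PC=4 idx=1 pred=T actual=T -> ctr[1]=3
Ev 8: PC=4 idx=1 pred=T actual=T -> ctr[1]=3
Ev 9: PC=6 idx=0 pred=N actual=N -> ctr[0]=0
Ev 10: PC=4 idx=1 pred=T actual=N -> ctr[1]=2
Ev 11: PC=6 idx=0 pred=N actual=N -> ctr[0]=0
Ev 12: PC=4 idx=1 pred=T actual=N -> ctr[1]=1
Ev 13: PC=4 idx=1 pred=N actual=T -> ctr[1]=2
Ev 14: PC=6 idx=0 pred=N actual=T -> ctr[0]=1

Answer: N N T T N T T T N T N T N N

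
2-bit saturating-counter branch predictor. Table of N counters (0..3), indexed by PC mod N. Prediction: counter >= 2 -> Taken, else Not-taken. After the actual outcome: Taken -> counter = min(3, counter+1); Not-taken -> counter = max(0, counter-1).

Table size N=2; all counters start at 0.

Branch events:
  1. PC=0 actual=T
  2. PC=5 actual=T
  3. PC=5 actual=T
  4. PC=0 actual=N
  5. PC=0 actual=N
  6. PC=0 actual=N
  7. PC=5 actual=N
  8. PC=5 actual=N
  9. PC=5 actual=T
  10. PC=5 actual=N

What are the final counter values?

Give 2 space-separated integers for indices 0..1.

Ev 1: PC=0 idx=0 pred=N actual=T -> ctr[0]=1
Ev 2: PC=5 idx=1 pred=N actual=T -> ctr[1]=1
Ev 3: PC=5 idx=1 pred=N actual=T -> ctr[1]=2
Ev 4: PC=0 idx=0 pred=N actual=N -> ctr[0]=0
Ev 5: PC=0 idx=0 pred=N actual=N -> ctr[0]=0
Ev 6: PC=0 idx=0 pred=N actual=N -> ctr[0]=0
Ev 7: PC=5 idx=1 pred=T actual=N -> ctr[1]=1
Ev 8: PC=5 idx=1 pred=N actual=N -> ctr[1]=0
Ev 9: PC=5 idx=1 pred=N actual=T -> ctr[1]=1
Ev 10: PC=5 idx=1 pred=N actual=N -> ctr[1]=0

Answer: 0 0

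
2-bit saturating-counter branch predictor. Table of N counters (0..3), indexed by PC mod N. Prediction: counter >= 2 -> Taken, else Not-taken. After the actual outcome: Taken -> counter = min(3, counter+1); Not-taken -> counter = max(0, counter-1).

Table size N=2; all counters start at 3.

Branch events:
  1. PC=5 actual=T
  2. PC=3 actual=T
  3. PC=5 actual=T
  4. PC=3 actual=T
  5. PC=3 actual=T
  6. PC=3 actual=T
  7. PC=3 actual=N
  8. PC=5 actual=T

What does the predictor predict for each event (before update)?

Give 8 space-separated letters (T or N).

Answer: T T T T T T T T

Derivation:
Ev 1: PC=5 idx=1 pred=T actual=T -> ctr[1]=3
Ev 2: PC=3 idx=1 pred=T actual=T -> ctr[1]=3
Ev 3: PC=5 idx=1 pred=T actual=T -> ctr[1]=3
Ev 4: PC=3 idx=1 pred=T actual=T -> ctr[1]=3
Ev 5: PC=3 idx=1 pred=T actual=T -> ctr[1]=3
Ev 6: PC=3 idx=1 pred=T actual=T -> ctr[1]=3
Ev 7: PC=3 idx=1 pred=T actual=N -> ctr[1]=2
Ev 8: PC=5 idx=1 pred=T actual=T -> ctr[1]=3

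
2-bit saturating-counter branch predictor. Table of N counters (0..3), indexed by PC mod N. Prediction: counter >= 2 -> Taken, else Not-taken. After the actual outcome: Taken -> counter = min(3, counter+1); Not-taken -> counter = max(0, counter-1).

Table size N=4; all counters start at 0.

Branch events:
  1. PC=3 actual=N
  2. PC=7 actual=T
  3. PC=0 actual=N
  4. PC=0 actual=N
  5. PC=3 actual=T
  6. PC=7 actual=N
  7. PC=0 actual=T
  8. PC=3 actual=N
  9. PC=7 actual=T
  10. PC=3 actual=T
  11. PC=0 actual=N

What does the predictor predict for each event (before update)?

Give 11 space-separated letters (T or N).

Ev 1: PC=3 idx=3 pred=N actual=N -> ctr[3]=0
Ev 2: PC=7 idx=3 pred=N actual=T -> ctr[3]=1
Ev 3: PC=0 idx=0 pred=N actual=N -> ctr[0]=0
Ev 4: PC=0 idx=0 pred=N actual=N -> ctr[0]=0
Ev 5: PC=3 idx=3 pred=N actual=T -> ctr[3]=2
Ev 6: PC=7 idx=3 pred=T actual=N -> ctr[3]=1
Ev 7: PC=0 idx=0 pred=N actual=T -> ctr[0]=1
Ev 8: PC=3 idx=3 pred=N actual=N -> ctr[3]=0
Ev 9: PC=7 idx=3 pred=N actual=T -> ctr[3]=1
Ev 10: PC=3 idx=3 pred=N actual=T -> ctr[3]=2
Ev 11: PC=0 idx=0 pred=N actual=N -> ctr[0]=0

Answer: N N N N N T N N N N N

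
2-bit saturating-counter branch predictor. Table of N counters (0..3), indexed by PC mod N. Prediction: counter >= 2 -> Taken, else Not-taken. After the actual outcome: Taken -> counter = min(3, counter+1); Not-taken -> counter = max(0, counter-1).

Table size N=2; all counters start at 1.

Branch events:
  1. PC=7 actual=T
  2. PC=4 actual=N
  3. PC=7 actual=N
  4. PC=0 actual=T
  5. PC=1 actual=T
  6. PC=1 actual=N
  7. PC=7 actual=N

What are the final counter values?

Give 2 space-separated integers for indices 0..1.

Answer: 1 0

Derivation:
Ev 1: PC=7 idx=1 pred=N actual=T -> ctr[1]=2
Ev 2: PC=4 idx=0 pred=N actual=N -> ctr[0]=0
Ev 3: PC=7 idx=1 pred=T actual=N -> ctr[1]=1
Ev 4: PC=0 idx=0 pred=N actual=T -> ctr[0]=1
Ev 5: PC=1 idx=1 pred=N actual=T -> ctr[1]=2
Ev 6: PC=1 idx=1 pred=T actual=N -> ctr[1]=1
Ev 7: PC=7 idx=1 pred=N actual=N -> ctr[1]=0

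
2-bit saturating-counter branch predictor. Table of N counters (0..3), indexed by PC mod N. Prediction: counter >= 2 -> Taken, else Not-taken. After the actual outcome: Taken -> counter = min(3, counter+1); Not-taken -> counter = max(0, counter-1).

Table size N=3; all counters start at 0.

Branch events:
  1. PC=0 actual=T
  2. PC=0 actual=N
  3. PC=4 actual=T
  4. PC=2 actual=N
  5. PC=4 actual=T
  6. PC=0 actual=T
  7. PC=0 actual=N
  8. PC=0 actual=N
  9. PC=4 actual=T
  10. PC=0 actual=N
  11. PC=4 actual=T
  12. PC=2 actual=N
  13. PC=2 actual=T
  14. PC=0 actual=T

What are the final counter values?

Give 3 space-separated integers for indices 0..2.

Answer: 1 3 1

Derivation:
Ev 1: PC=0 idx=0 pred=N actual=T -> ctr[0]=1
Ev 2: PC=0 idx=0 pred=N actual=N -> ctr[0]=0
Ev 3: PC=4 idx=1 pred=N actual=T -> ctr[1]=1
Ev 4: PC=2 idx=2 pred=N actual=N -> ctr[2]=0
Ev 5: PC=4 idx=1 pred=N actual=T -> ctr[1]=2
Ev 6: PC=0 idx=0 pred=N actual=T -> ctr[0]=1
Ev 7: PC=0 idx=0 pred=N actual=N -> ctr[0]=0
Ev 8: PC=0 idx=0 pred=N actual=N -> ctr[0]=0
Ev 9: PC=4 idx=1 pred=T actual=T -> ctr[1]=3
Ev 10: PC=0 idx=0 pred=N actual=N -> ctr[0]=0
Ev 11: PC=4 idx=1 pred=T actual=T -> ctr[1]=3
Ev 12: PC=2 idx=2 pred=N actual=N -> ctr[2]=0
Ev 13: PC=2 idx=2 pred=N actual=T -> ctr[2]=1
Ev 14: PC=0 idx=0 pred=N actual=T -> ctr[0]=1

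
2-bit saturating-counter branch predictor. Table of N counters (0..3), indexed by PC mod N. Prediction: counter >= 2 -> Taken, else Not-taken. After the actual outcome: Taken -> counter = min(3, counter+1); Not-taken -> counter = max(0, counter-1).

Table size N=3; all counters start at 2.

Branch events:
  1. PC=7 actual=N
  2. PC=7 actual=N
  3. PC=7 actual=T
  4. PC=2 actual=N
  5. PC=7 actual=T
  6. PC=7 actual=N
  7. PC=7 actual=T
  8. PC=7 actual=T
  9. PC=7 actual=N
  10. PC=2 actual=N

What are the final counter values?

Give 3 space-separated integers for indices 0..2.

Ev 1: PC=7 idx=1 pred=T actual=N -> ctr[1]=1
Ev 2: PC=7 idx=1 pred=N actual=N -> ctr[1]=0
Ev 3: PC=7 idx=1 pred=N actual=T -> ctr[1]=1
Ev 4: PC=2 idx=2 pred=T actual=N -> ctr[2]=1
Ev 5: PC=7 idx=1 pred=N actual=T -> ctr[1]=2
Ev 6: PC=7 idx=1 pred=T actual=N -> ctr[1]=1
Ev 7: PC=7 idx=1 pred=N actual=T -> ctr[1]=2
Ev 8: PC=7 idx=1 pred=T actual=T -> ctr[1]=3
Ev 9: PC=7 idx=1 pred=T actual=N -> ctr[1]=2
Ev 10: PC=2 idx=2 pred=N actual=N -> ctr[2]=0

Answer: 2 2 0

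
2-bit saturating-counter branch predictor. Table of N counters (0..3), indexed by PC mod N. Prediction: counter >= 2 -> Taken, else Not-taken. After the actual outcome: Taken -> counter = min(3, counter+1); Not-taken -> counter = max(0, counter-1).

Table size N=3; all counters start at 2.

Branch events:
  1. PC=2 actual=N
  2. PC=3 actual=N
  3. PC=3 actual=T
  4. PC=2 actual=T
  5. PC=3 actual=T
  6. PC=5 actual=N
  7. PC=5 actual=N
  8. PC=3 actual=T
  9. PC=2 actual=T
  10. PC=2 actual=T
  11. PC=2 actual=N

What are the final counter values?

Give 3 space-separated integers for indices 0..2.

Ev 1: PC=2 idx=2 pred=T actual=N -> ctr[2]=1
Ev 2: PC=3 idx=0 pred=T actual=N -> ctr[0]=1
Ev 3: PC=3 idx=0 pred=N actual=T -> ctr[0]=2
Ev 4: PC=2 idx=2 pred=N actual=T -> ctr[2]=2
Ev 5: PC=3 idx=0 pred=T actual=T -> ctr[0]=3
Ev 6: PC=5 idx=2 pred=T actual=N -> ctr[2]=1
Ev 7: PC=5 idx=2 pred=N actual=N -> ctr[2]=0
Ev 8: PC=3 idx=0 pred=T actual=T -> ctr[0]=3
Ev 9: PC=2 idx=2 pred=N actual=T -> ctr[2]=1
Ev 10: PC=2 idx=2 pred=N actual=T -> ctr[2]=2
Ev 11: PC=2 idx=2 pred=T actual=N -> ctr[2]=1

Answer: 3 2 1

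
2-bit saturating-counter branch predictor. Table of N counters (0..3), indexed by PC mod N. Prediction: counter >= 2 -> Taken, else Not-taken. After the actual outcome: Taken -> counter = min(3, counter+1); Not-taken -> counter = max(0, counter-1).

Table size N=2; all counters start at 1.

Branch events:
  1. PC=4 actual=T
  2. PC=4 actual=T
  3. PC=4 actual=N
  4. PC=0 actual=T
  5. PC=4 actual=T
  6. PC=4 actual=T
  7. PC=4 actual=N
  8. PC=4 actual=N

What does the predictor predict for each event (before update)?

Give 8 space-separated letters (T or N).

Answer: N T T T T T T T

Derivation:
Ev 1: PC=4 idx=0 pred=N actual=T -> ctr[0]=2
Ev 2: PC=4 idx=0 pred=T actual=T -> ctr[0]=3
Ev 3: PC=4 idx=0 pred=T actual=N -> ctr[0]=2
Ev 4: PC=0 idx=0 pred=T actual=T -> ctr[0]=3
Ev 5: PC=4 idx=0 pred=T actual=T -> ctr[0]=3
Ev 6: PC=4 idx=0 pred=T actual=T -> ctr[0]=3
Ev 7: PC=4 idx=0 pred=T actual=N -> ctr[0]=2
Ev 8: PC=4 idx=0 pred=T actual=N -> ctr[0]=1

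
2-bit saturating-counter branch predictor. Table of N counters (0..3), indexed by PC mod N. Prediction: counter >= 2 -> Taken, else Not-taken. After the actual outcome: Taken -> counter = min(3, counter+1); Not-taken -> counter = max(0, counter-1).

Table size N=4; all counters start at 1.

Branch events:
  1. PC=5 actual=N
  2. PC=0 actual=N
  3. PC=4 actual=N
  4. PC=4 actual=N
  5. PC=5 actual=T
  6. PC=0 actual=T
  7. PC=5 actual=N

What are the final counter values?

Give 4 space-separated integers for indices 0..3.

Answer: 1 0 1 1

Derivation:
Ev 1: PC=5 idx=1 pred=N actual=N -> ctr[1]=0
Ev 2: PC=0 idx=0 pred=N actual=N -> ctr[0]=0
Ev 3: PC=4 idx=0 pred=N actual=N -> ctr[0]=0
Ev 4: PC=4 idx=0 pred=N actual=N -> ctr[0]=0
Ev 5: PC=5 idx=1 pred=N actual=T -> ctr[1]=1
Ev 6: PC=0 idx=0 pred=N actual=T -> ctr[0]=1
Ev 7: PC=5 idx=1 pred=N actual=N -> ctr[1]=0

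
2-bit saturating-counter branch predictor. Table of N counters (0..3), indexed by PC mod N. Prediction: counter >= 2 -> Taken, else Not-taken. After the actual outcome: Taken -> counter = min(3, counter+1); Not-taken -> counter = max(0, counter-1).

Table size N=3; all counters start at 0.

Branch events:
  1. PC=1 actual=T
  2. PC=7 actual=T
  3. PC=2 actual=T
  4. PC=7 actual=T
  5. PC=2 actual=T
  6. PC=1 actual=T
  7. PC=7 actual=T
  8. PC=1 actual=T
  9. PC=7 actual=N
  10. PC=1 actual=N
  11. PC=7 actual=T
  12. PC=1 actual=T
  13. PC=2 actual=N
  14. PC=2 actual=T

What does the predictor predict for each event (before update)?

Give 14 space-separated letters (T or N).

Ev 1: PC=1 idx=1 pred=N actual=T -> ctr[1]=1
Ev 2: PC=7 idx=1 pred=N actual=T -> ctr[1]=2
Ev 3: PC=2 idx=2 pred=N actual=T -> ctr[2]=1
Ev 4: PC=7 idx=1 pred=T actual=T -> ctr[1]=3
Ev 5: PC=2 idx=2 pred=N actual=T -> ctr[2]=2
Ev 6: PC=1 idx=1 pred=T actual=T -> ctr[1]=3
Ev 7: PC=7 idx=1 pred=T actual=T -> ctr[1]=3
Ev 8: PC=1 idx=1 pred=T actual=T -> ctr[1]=3
Ev 9: PC=7 idx=1 pred=T actual=N -> ctr[1]=2
Ev 10: PC=1 idx=1 pred=T actual=N -> ctr[1]=1
Ev 11: PC=7 idx=1 pred=N actual=T -> ctr[1]=2
Ev 12: PC=1 idx=1 pred=T actual=T -> ctr[1]=3
Ev 13: PC=2 idx=2 pred=T actual=N -> ctr[2]=1
Ev 14: PC=2 idx=2 pred=N actual=T -> ctr[2]=2

Answer: N N N T N T T T T T N T T N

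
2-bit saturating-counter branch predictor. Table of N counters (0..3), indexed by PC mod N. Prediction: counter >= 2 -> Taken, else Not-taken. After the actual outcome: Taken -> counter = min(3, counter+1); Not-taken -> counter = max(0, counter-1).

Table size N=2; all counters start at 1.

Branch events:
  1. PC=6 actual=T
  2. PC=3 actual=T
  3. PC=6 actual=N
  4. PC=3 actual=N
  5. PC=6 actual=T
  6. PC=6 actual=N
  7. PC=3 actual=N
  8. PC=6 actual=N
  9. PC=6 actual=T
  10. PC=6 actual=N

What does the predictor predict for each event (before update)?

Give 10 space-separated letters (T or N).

Ev 1: PC=6 idx=0 pred=N actual=T -> ctr[0]=2
Ev 2: PC=3 idx=1 pred=N actual=T -> ctr[1]=2
Ev 3: PC=6 idx=0 pred=T actual=N -> ctr[0]=1
Ev 4: PC=3 idx=1 pred=T actual=N -> ctr[1]=1
Ev 5: PC=6 idx=0 pred=N actual=T -> ctr[0]=2
Ev 6: PC=6 idx=0 pred=T actual=N -> ctr[0]=1
Ev 7: PC=3 idx=1 pred=N actual=N -> ctr[1]=0
Ev 8: PC=6 idx=0 pred=N actual=N -> ctr[0]=0
Ev 9: PC=6 idx=0 pred=N actual=T -> ctr[0]=1
Ev 10: PC=6 idx=0 pred=N actual=N -> ctr[0]=0

Answer: N N T T N T N N N N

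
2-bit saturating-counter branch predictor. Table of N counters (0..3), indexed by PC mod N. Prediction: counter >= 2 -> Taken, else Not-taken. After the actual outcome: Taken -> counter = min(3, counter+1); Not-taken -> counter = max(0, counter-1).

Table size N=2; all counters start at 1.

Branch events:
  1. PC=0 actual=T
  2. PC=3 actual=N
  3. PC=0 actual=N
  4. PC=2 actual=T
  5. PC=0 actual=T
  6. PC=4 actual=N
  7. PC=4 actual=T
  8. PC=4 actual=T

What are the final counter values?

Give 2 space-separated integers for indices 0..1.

Ev 1: PC=0 idx=0 pred=N actual=T -> ctr[0]=2
Ev 2: PC=3 idx=1 pred=N actual=N -> ctr[1]=0
Ev 3: PC=0 idx=0 pred=T actual=N -> ctr[0]=1
Ev 4: PC=2 idx=0 pred=N actual=T -> ctr[0]=2
Ev 5: PC=0 idx=0 pred=T actual=T -> ctr[0]=3
Ev 6: PC=4 idx=0 pred=T actual=N -> ctr[0]=2
Ev 7: PC=4 idx=0 pred=T actual=T -> ctr[0]=3
Ev 8: PC=4 idx=0 pred=T actual=T -> ctr[0]=3

Answer: 3 0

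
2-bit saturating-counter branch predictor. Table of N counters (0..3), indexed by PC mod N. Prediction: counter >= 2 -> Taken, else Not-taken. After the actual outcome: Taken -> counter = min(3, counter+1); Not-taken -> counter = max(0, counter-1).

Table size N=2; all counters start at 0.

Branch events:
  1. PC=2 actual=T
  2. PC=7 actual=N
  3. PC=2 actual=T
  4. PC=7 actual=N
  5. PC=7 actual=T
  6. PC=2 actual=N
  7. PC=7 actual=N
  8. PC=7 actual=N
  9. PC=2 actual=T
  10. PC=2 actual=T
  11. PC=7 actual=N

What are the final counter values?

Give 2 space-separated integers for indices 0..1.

Answer: 3 0

Derivation:
Ev 1: PC=2 idx=0 pred=N actual=T -> ctr[0]=1
Ev 2: PC=7 idx=1 pred=N actual=N -> ctr[1]=0
Ev 3: PC=2 idx=0 pred=N actual=T -> ctr[0]=2
Ev 4: PC=7 idx=1 pred=N actual=N -> ctr[1]=0
Ev 5: PC=7 idx=1 pred=N actual=T -> ctr[1]=1
Ev 6: PC=2 idx=0 pred=T actual=N -> ctr[0]=1
Ev 7: PC=7 idx=1 pred=N actual=N -> ctr[1]=0
Ev 8: PC=7 idx=1 pred=N actual=N -> ctr[1]=0
Ev 9: PC=2 idx=0 pred=N actual=T -> ctr[0]=2
Ev 10: PC=2 idx=0 pred=T actual=T -> ctr[0]=3
Ev 11: PC=7 idx=1 pred=N actual=N -> ctr[1]=0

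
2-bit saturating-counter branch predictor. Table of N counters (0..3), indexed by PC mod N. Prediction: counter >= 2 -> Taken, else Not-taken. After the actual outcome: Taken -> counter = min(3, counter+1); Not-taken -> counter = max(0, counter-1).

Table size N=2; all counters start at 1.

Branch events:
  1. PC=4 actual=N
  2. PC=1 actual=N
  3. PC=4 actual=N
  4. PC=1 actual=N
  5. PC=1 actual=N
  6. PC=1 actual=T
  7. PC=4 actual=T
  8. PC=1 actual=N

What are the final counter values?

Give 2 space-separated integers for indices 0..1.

Ev 1: PC=4 idx=0 pred=N actual=N -> ctr[0]=0
Ev 2: PC=1 idx=1 pred=N actual=N -> ctr[1]=0
Ev 3: PC=4 idx=0 pred=N actual=N -> ctr[0]=0
Ev 4: PC=1 idx=1 pred=N actual=N -> ctr[1]=0
Ev 5: PC=1 idx=1 pred=N actual=N -> ctr[1]=0
Ev 6: PC=1 idx=1 pred=N actual=T -> ctr[1]=1
Ev 7: PC=4 idx=0 pred=N actual=T -> ctr[0]=1
Ev 8: PC=1 idx=1 pred=N actual=N -> ctr[1]=0

Answer: 1 0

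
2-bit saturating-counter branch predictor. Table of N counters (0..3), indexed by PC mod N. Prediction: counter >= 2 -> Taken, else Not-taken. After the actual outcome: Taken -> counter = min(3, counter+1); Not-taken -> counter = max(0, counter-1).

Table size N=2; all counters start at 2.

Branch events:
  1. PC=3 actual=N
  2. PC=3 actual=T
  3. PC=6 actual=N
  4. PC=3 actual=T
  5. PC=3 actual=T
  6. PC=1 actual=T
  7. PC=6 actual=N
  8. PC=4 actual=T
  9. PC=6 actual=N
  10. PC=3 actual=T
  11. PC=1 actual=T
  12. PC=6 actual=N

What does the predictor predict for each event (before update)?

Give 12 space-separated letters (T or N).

Answer: T N T T T T N N N T T N

Derivation:
Ev 1: PC=3 idx=1 pred=T actual=N -> ctr[1]=1
Ev 2: PC=3 idx=1 pred=N actual=T -> ctr[1]=2
Ev 3: PC=6 idx=0 pred=T actual=N -> ctr[0]=1
Ev 4: PC=3 idx=1 pred=T actual=T -> ctr[1]=3
Ev 5: PC=3 idx=1 pred=T actual=T -> ctr[1]=3
Ev 6: PC=1 idx=1 pred=T actual=T -> ctr[1]=3
Ev 7: PC=6 idx=0 pred=N actual=N -> ctr[0]=0
Ev 8: PC=4 idx=0 pred=N actual=T -> ctr[0]=1
Ev 9: PC=6 idx=0 pred=N actual=N -> ctr[0]=0
Ev 10: PC=3 idx=1 pred=T actual=T -> ctr[1]=3
Ev 11: PC=1 idx=1 pred=T actual=T -> ctr[1]=3
Ev 12: PC=6 idx=0 pred=N actual=N -> ctr[0]=0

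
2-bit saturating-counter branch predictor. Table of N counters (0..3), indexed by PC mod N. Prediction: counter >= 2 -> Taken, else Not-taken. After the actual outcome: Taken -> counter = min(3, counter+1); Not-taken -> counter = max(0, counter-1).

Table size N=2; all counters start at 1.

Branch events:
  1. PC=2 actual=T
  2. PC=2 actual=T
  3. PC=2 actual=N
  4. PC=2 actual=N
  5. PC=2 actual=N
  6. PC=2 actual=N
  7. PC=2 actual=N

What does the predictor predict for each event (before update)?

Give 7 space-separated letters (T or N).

Ev 1: PC=2 idx=0 pred=N actual=T -> ctr[0]=2
Ev 2: PC=2 idx=0 pred=T actual=T -> ctr[0]=3
Ev 3: PC=2 idx=0 pred=T actual=N -> ctr[0]=2
Ev 4: PC=2 idx=0 pred=T actual=N -> ctr[0]=1
Ev 5: PC=2 idx=0 pred=N actual=N -> ctr[0]=0
Ev 6: PC=2 idx=0 pred=N actual=N -> ctr[0]=0
Ev 7: PC=2 idx=0 pred=N actual=N -> ctr[0]=0

Answer: N T T T N N N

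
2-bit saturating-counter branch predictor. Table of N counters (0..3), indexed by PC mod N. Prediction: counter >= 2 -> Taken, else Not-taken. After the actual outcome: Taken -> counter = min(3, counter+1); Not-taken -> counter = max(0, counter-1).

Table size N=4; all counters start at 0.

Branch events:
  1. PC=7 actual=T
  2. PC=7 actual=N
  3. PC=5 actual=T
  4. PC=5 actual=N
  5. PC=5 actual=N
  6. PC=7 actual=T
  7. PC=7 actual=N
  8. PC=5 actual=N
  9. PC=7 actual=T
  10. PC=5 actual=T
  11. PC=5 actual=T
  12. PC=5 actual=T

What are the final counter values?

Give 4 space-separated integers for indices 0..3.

Ev 1: PC=7 idx=3 pred=N actual=T -> ctr[3]=1
Ev 2: PC=7 idx=3 pred=N actual=N -> ctr[3]=0
Ev 3: PC=5 idx=1 pred=N actual=T -> ctr[1]=1
Ev 4: PC=5 idx=1 pred=N actual=N -> ctr[1]=0
Ev 5: PC=5 idx=1 pred=N actual=N -> ctr[1]=0
Ev 6: PC=7 idx=3 pred=N actual=T -> ctr[3]=1
Ev 7: PC=7 idx=3 pred=N actual=N -> ctr[3]=0
Ev 8: PC=5 idx=1 pred=N actual=N -> ctr[1]=0
Ev 9: PC=7 idx=3 pred=N actual=T -> ctr[3]=1
Ev 10: PC=5 idx=1 pred=N actual=T -> ctr[1]=1
Ev 11: PC=5 idx=1 pred=N actual=T -> ctr[1]=2
Ev 12: PC=5 idx=1 pred=T actual=T -> ctr[1]=3

Answer: 0 3 0 1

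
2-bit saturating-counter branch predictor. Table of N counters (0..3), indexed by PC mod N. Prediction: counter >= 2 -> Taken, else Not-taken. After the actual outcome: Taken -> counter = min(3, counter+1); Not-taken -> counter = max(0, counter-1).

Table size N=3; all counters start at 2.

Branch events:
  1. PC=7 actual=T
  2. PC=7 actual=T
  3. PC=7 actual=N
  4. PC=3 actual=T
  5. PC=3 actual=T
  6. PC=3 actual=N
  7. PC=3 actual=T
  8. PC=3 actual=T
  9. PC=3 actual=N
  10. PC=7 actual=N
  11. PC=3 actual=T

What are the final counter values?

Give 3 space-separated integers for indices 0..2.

Ev 1: PC=7 idx=1 pred=T actual=T -> ctr[1]=3
Ev 2: PC=7 idx=1 pred=T actual=T -> ctr[1]=3
Ev 3: PC=7 idx=1 pred=T actual=N -> ctr[1]=2
Ev 4: PC=3 idx=0 pred=T actual=T -> ctr[0]=3
Ev 5: PC=3 idx=0 pred=T actual=T -> ctr[0]=3
Ev 6: PC=3 idx=0 pred=T actual=N -> ctr[0]=2
Ev 7: PC=3 idx=0 pred=T actual=T -> ctr[0]=3
Ev 8: PC=3 idx=0 pred=T actual=T -> ctr[0]=3
Ev 9: PC=3 idx=0 pred=T actual=N -> ctr[0]=2
Ev 10: PC=7 idx=1 pred=T actual=N -> ctr[1]=1
Ev 11: PC=3 idx=0 pred=T actual=T -> ctr[0]=3

Answer: 3 1 2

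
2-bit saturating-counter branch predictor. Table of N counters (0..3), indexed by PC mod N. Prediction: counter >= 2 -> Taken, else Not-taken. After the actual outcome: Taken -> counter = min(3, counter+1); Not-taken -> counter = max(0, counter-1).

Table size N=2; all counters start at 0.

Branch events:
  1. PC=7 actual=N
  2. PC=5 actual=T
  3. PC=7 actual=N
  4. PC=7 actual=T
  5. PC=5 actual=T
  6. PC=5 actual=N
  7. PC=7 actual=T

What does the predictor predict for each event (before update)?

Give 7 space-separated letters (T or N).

Ev 1: PC=7 idx=1 pred=N actual=N -> ctr[1]=0
Ev 2: PC=5 idx=1 pred=N actual=T -> ctr[1]=1
Ev 3: PC=7 idx=1 pred=N actual=N -> ctr[1]=0
Ev 4: PC=7 idx=1 pred=N actual=T -> ctr[1]=1
Ev 5: PC=5 idx=1 pred=N actual=T -> ctr[1]=2
Ev 6: PC=5 idx=1 pred=T actual=N -> ctr[1]=1
Ev 7: PC=7 idx=1 pred=N actual=T -> ctr[1]=2

Answer: N N N N N T N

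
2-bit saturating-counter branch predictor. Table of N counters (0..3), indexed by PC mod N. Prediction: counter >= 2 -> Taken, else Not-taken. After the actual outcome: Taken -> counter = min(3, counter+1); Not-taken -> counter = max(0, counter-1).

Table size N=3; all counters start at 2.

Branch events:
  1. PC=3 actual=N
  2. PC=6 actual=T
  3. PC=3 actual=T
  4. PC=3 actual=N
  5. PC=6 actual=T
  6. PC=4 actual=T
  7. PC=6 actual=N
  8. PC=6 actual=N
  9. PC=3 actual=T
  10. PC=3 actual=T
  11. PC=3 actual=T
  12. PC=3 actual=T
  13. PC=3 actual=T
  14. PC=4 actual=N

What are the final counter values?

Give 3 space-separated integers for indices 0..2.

Ev 1: PC=3 idx=0 pred=T actual=N -> ctr[0]=1
Ev 2: PC=6 idx=0 pred=N actual=T -> ctr[0]=2
Ev 3: PC=3 idx=0 pred=T actual=T -> ctr[0]=3
Ev 4: PC=3 idx=0 pred=T actual=N -> ctr[0]=2
Ev 5: PC=6 idx=0 pred=T actual=T -> ctr[0]=3
Ev 6: PC=4 idx=1 pred=T actual=T -> ctr[1]=3
Ev 7: PC=6 idx=0 pred=T actual=N -> ctr[0]=2
Ev 8: PC=6 idx=0 pred=T actual=N -> ctr[0]=1
Ev 9: PC=3 idx=0 pred=N actual=T -> ctr[0]=2
Ev 10: PC=3 idx=0 pred=T actual=T -> ctr[0]=3
Ev 11: PC=3 idx=0 pred=T actual=T -> ctr[0]=3
Ev 12: PC=3 idx=0 pred=T actual=T -> ctr[0]=3
Ev 13: PC=3 idx=0 pred=T actual=T -> ctr[0]=3
Ev 14: PC=4 idx=1 pred=T actual=N -> ctr[1]=2

Answer: 3 2 2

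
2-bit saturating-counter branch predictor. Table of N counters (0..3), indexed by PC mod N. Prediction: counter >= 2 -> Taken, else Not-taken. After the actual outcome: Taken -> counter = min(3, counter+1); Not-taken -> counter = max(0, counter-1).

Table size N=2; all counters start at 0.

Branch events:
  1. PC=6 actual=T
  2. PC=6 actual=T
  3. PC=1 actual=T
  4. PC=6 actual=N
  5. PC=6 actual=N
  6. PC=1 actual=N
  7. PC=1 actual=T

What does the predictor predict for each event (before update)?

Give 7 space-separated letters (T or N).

Ev 1: PC=6 idx=0 pred=N actual=T -> ctr[0]=1
Ev 2: PC=6 idx=0 pred=N actual=T -> ctr[0]=2
Ev 3: PC=1 idx=1 pred=N actual=T -> ctr[1]=1
Ev 4: PC=6 idx=0 pred=T actual=N -> ctr[0]=1
Ev 5: PC=6 idx=0 pred=N actual=N -> ctr[0]=0
Ev 6: PC=1 idx=1 pred=N actual=N -> ctr[1]=0
Ev 7: PC=1 idx=1 pred=N actual=T -> ctr[1]=1

Answer: N N N T N N N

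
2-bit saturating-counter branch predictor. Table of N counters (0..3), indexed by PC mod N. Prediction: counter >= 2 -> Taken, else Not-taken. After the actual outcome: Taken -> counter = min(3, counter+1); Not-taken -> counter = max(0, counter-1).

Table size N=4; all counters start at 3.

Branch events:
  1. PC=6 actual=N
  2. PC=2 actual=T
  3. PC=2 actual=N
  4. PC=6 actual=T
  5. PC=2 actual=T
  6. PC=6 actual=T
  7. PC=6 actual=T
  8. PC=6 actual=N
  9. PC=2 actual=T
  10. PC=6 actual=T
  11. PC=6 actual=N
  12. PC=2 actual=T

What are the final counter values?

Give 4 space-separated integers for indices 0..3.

Answer: 3 3 3 3

Derivation:
Ev 1: PC=6 idx=2 pred=T actual=N -> ctr[2]=2
Ev 2: PC=2 idx=2 pred=T actual=T -> ctr[2]=3
Ev 3: PC=2 idx=2 pred=T actual=N -> ctr[2]=2
Ev 4: PC=6 idx=2 pred=T actual=T -> ctr[2]=3
Ev 5: PC=2 idx=2 pred=T actual=T -> ctr[2]=3
Ev 6: PC=6 idx=2 pred=T actual=T -> ctr[2]=3
Ev 7: PC=6 idx=2 pred=T actual=T -> ctr[2]=3
Ev 8: PC=6 idx=2 pred=T actual=N -> ctr[2]=2
Ev 9: PC=2 idx=2 pred=T actual=T -> ctr[2]=3
Ev 10: PC=6 idx=2 pred=T actual=T -> ctr[2]=3
Ev 11: PC=6 idx=2 pred=T actual=N -> ctr[2]=2
Ev 12: PC=2 idx=2 pred=T actual=T -> ctr[2]=3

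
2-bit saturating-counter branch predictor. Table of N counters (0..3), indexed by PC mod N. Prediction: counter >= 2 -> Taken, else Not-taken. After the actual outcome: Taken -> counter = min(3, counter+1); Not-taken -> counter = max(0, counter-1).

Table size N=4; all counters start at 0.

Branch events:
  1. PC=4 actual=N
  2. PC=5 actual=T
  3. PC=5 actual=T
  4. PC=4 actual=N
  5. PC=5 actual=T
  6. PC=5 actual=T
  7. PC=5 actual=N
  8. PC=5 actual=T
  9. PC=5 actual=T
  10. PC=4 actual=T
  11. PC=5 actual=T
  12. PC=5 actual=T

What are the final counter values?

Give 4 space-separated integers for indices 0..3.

Answer: 1 3 0 0

Derivation:
Ev 1: PC=4 idx=0 pred=N actual=N -> ctr[0]=0
Ev 2: PC=5 idx=1 pred=N actual=T -> ctr[1]=1
Ev 3: PC=5 idx=1 pred=N actual=T -> ctr[1]=2
Ev 4: PC=4 idx=0 pred=N actual=N -> ctr[0]=0
Ev 5: PC=5 idx=1 pred=T actual=T -> ctr[1]=3
Ev 6: PC=5 idx=1 pred=T actual=T -> ctr[1]=3
Ev 7: PC=5 idx=1 pred=T actual=N -> ctr[1]=2
Ev 8: PC=5 idx=1 pred=T actual=T -> ctr[1]=3
Ev 9: PC=5 idx=1 pred=T actual=T -> ctr[1]=3
Ev 10: PC=4 idx=0 pred=N actual=T -> ctr[0]=1
Ev 11: PC=5 idx=1 pred=T actual=T -> ctr[1]=3
Ev 12: PC=5 idx=1 pred=T actual=T -> ctr[1]=3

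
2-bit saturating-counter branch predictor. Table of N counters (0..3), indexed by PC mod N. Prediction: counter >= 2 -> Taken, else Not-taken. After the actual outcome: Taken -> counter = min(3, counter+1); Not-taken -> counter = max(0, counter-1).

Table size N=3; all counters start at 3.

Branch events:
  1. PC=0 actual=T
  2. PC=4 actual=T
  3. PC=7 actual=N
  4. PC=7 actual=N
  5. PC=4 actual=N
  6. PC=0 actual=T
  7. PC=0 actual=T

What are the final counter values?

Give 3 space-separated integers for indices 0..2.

Ev 1: PC=0 idx=0 pred=T actual=T -> ctr[0]=3
Ev 2: PC=4 idx=1 pred=T actual=T -> ctr[1]=3
Ev 3: PC=7 idx=1 pred=T actual=N -> ctr[1]=2
Ev 4: PC=7 idx=1 pred=T actual=N -> ctr[1]=1
Ev 5: PC=4 idx=1 pred=N actual=N -> ctr[1]=0
Ev 6: PC=0 idx=0 pred=T actual=T -> ctr[0]=3
Ev 7: PC=0 idx=0 pred=T actual=T -> ctr[0]=3

Answer: 3 0 3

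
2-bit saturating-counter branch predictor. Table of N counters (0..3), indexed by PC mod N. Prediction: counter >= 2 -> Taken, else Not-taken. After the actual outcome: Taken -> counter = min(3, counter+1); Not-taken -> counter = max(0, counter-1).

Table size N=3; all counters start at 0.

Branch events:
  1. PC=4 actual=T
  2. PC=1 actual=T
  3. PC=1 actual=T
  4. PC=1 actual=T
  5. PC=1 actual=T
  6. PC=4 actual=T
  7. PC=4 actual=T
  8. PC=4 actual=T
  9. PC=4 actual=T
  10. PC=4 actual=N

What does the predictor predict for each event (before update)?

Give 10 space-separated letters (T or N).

Ev 1: PC=4 idx=1 pred=N actual=T -> ctr[1]=1
Ev 2: PC=1 idx=1 pred=N actual=T -> ctr[1]=2
Ev 3: PC=1 idx=1 pred=T actual=T -> ctr[1]=3
Ev 4: PC=1 idx=1 pred=T actual=T -> ctr[1]=3
Ev 5: PC=1 idx=1 pred=T actual=T -> ctr[1]=3
Ev 6: PC=4 idx=1 pred=T actual=T -> ctr[1]=3
Ev 7: PC=4 idx=1 pred=T actual=T -> ctr[1]=3
Ev 8: PC=4 idx=1 pred=T actual=T -> ctr[1]=3
Ev 9: PC=4 idx=1 pred=T actual=T -> ctr[1]=3
Ev 10: PC=4 idx=1 pred=T actual=N -> ctr[1]=2

Answer: N N T T T T T T T T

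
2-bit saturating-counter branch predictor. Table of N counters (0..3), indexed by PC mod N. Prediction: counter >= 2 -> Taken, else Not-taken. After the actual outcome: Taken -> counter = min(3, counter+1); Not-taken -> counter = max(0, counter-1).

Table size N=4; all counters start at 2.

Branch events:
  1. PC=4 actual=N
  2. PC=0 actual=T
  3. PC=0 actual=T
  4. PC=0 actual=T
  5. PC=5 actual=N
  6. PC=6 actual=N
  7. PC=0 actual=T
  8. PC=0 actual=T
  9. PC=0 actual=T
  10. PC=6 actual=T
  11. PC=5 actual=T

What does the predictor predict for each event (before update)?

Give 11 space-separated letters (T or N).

Answer: T N T T T T T T T N N

Derivation:
Ev 1: PC=4 idx=0 pred=T actual=N -> ctr[0]=1
Ev 2: PC=0 idx=0 pred=N actual=T -> ctr[0]=2
Ev 3: PC=0 idx=0 pred=T actual=T -> ctr[0]=3
Ev 4: PC=0 idx=0 pred=T actual=T -> ctr[0]=3
Ev 5: PC=5 idx=1 pred=T actual=N -> ctr[1]=1
Ev 6: PC=6 idx=2 pred=T actual=N -> ctr[2]=1
Ev 7: PC=0 idx=0 pred=T actual=T -> ctr[0]=3
Ev 8: PC=0 idx=0 pred=T actual=T -> ctr[0]=3
Ev 9: PC=0 idx=0 pred=T actual=T -> ctr[0]=3
Ev 10: PC=6 idx=2 pred=N actual=T -> ctr[2]=2
Ev 11: PC=5 idx=1 pred=N actual=T -> ctr[1]=2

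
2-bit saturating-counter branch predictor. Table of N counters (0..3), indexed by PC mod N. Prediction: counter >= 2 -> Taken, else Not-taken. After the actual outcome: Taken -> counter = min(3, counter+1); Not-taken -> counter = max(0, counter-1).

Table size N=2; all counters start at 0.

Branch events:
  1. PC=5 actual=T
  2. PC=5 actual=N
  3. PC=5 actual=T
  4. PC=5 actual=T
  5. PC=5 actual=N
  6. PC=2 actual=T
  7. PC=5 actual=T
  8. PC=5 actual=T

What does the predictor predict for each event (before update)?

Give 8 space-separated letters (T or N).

Ev 1: PC=5 idx=1 pred=N actual=T -> ctr[1]=1
Ev 2: PC=5 idx=1 pred=N actual=N -> ctr[1]=0
Ev 3: PC=5 idx=1 pred=N actual=T -> ctr[1]=1
Ev 4: PC=5 idx=1 pred=N actual=T -> ctr[1]=2
Ev 5: PC=5 idx=1 pred=T actual=N -> ctr[1]=1
Ev 6: PC=2 idx=0 pred=N actual=T -> ctr[0]=1
Ev 7: PC=5 idx=1 pred=N actual=T -> ctr[1]=2
Ev 8: PC=5 idx=1 pred=T actual=T -> ctr[1]=3

Answer: N N N N T N N T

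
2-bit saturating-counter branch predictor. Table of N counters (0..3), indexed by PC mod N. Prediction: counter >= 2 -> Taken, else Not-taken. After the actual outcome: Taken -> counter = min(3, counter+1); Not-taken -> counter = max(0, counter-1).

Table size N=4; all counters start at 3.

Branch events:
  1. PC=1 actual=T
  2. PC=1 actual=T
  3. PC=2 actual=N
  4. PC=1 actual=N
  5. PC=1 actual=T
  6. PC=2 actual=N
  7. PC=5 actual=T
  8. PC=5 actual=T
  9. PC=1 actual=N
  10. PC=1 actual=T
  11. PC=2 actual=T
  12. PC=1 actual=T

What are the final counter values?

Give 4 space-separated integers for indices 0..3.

Ev 1: PC=1 idx=1 pred=T actual=T -> ctr[1]=3
Ev 2: PC=1 idx=1 pred=T actual=T -> ctr[1]=3
Ev 3: PC=2 idx=2 pred=T actual=N -> ctr[2]=2
Ev 4: PC=1 idx=1 pred=T actual=N -> ctr[1]=2
Ev 5: PC=1 idx=1 pred=T actual=T -> ctr[1]=3
Ev 6: PC=2 idx=2 pred=T actual=N -> ctr[2]=1
Ev 7: PC=5 idx=1 pred=T actual=T -> ctr[1]=3
Ev 8: PC=5 idx=1 pred=T actual=T -> ctr[1]=3
Ev 9: PC=1 idx=1 pred=T actual=N -> ctr[1]=2
Ev 10: PC=1 idx=1 pred=T actual=T -> ctr[1]=3
Ev 11: PC=2 idx=2 pred=N actual=T -> ctr[2]=2
Ev 12: PC=1 idx=1 pred=T actual=T -> ctr[1]=3

Answer: 3 3 2 3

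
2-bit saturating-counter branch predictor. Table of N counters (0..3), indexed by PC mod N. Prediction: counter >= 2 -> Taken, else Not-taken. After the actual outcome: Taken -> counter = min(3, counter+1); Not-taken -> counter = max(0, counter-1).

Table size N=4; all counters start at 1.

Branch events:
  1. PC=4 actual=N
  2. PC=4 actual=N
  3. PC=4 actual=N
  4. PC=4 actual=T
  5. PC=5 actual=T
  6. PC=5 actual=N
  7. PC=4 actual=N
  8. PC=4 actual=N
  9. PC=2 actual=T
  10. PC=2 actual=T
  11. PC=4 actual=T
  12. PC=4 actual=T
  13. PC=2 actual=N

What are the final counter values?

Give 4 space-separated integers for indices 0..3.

Answer: 2 1 2 1

Derivation:
Ev 1: PC=4 idx=0 pred=N actual=N -> ctr[0]=0
Ev 2: PC=4 idx=0 pred=N actual=N -> ctr[0]=0
Ev 3: PC=4 idx=0 pred=N actual=N -> ctr[0]=0
Ev 4: PC=4 idx=0 pred=N actual=T -> ctr[0]=1
Ev 5: PC=5 idx=1 pred=N actual=T -> ctr[1]=2
Ev 6: PC=5 idx=1 pred=T actual=N -> ctr[1]=1
Ev 7: PC=4 idx=0 pred=N actual=N -> ctr[0]=0
Ev 8: PC=4 idx=0 pred=N actual=N -> ctr[0]=0
Ev 9: PC=2 idx=2 pred=N actual=T -> ctr[2]=2
Ev 10: PC=2 idx=2 pred=T actual=T -> ctr[2]=3
Ev 11: PC=4 idx=0 pred=N actual=T -> ctr[0]=1
Ev 12: PC=4 idx=0 pred=N actual=T -> ctr[0]=2
Ev 13: PC=2 idx=2 pred=T actual=N -> ctr[2]=2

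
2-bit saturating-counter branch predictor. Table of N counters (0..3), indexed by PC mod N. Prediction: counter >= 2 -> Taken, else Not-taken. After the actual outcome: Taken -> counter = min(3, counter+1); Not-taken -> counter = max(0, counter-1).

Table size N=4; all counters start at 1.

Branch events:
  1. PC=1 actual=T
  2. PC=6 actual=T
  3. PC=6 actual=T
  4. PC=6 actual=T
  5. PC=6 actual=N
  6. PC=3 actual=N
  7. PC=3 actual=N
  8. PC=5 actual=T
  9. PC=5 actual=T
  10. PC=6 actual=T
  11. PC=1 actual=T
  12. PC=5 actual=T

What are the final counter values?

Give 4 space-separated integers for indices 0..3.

Answer: 1 3 3 0

Derivation:
Ev 1: PC=1 idx=1 pred=N actual=T -> ctr[1]=2
Ev 2: PC=6 idx=2 pred=N actual=T -> ctr[2]=2
Ev 3: PC=6 idx=2 pred=T actual=T -> ctr[2]=3
Ev 4: PC=6 idx=2 pred=T actual=T -> ctr[2]=3
Ev 5: PC=6 idx=2 pred=T actual=N -> ctr[2]=2
Ev 6: PC=3 idx=3 pred=N actual=N -> ctr[3]=0
Ev 7: PC=3 idx=3 pred=N actual=N -> ctr[3]=0
Ev 8: PC=5 idx=1 pred=T actual=T -> ctr[1]=3
Ev 9: PC=5 idx=1 pred=T actual=T -> ctr[1]=3
Ev 10: PC=6 idx=2 pred=T actual=T -> ctr[2]=3
Ev 11: PC=1 idx=1 pred=T actual=T -> ctr[1]=3
Ev 12: PC=5 idx=1 pred=T actual=T -> ctr[1]=3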